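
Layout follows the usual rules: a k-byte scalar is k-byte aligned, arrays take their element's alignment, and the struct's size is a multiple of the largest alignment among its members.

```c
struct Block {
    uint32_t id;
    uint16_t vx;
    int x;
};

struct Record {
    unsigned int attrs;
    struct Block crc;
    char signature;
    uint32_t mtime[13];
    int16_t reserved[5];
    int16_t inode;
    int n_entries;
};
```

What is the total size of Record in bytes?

Block: @0: id [4B, align 4] → 4; @4: vx [2B, align 2] → 6; +2 pad (align 4); @8: x [4B, align 4] → 12; size 12, align 4
@0: attrs [4B, align 4] → 4
@4: crc [12B, align 4] → 16
@16: signature [1B, align 1] → 17
+3 pad (align 4)
@20: mtime [52B, align 4] → 72
@72: reserved [10B, align 2] → 82
@82: inode [2B, align 2] → 84
@84: n_entries [4B, align 4] → 88
size 88, align 4

88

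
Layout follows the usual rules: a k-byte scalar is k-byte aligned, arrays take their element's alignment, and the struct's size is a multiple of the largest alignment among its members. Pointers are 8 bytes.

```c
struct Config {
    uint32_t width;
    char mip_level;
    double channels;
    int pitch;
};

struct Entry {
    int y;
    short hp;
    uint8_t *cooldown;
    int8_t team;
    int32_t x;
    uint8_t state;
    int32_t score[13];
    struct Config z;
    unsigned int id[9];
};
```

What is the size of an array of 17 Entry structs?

Config: width at 0 (size 4, align 4) → ends 4; mip_level at 4 (size 1, align 1) → ends 5; pad 3 to align 8 for channels; channels at 8 (size 8, align 8) → ends 16; pitch at 16 (size 4, align 4) → ends 20; tail pad 4 to reach multiple of 8; total 24 bytes, alignment 8
y at 0 (size 4, align 4) → ends 4
hp at 4 (size 2, align 2) → ends 6
pad 2 to align 8 for cooldown
cooldown at 8 (size 8, align 8) → ends 16
team at 16 (size 1, align 1) → ends 17
pad 3 to align 4 for x
x at 20 (size 4, align 4) → ends 24
state at 24 (size 1, align 1) → ends 25
pad 3 to align 4 for score
score at 28 (size 52, align 4) → ends 80
z at 80 (size 24, align 8) → ends 104
id at 104 (size 36, align 4) → ends 140
tail pad 4 to reach multiple of 8
total 144 bytes, alignment 8
array of 17: 17 × 144 = 2448

2448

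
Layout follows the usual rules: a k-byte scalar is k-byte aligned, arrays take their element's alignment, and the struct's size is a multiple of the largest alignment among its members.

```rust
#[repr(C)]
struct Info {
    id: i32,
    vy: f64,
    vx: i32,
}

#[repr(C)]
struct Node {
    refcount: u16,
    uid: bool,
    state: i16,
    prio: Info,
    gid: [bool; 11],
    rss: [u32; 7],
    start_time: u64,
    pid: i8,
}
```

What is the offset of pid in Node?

80

Info: 0..4  id  (4B, 4-aligned); 4..8  -- padding (4B); 8..16  vy  (8B, 8-aligned); 16..20  vx  (4B, 4-aligned); 20..24  -- tail padding (4B); sizeof = 24, alignof = 8
0..2  refcount  (2B, 2-aligned)
2..3  uid  (1B, 1-aligned)
3..4  -- padding (1B)
4..6  state  (2B, 2-aligned)
6..8  -- padding (2B)
8..32  prio  (24B, 8-aligned)
32..43  gid  (11B, 1-aligned)
43..44  -- padding (1B)
44..72  rss  (28B, 4-aligned)
72..80  start_time  (8B, 8-aligned)
80..81  pid  (1B, 1-aligned)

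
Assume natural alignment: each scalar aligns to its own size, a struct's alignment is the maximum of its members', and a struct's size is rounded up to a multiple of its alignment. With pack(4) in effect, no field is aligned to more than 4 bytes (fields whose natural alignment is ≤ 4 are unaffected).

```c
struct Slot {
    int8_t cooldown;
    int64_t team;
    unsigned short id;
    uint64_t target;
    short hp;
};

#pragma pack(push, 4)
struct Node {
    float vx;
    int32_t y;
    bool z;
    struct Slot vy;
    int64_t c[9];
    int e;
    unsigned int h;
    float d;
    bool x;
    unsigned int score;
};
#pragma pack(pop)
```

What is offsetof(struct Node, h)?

128

Slot: 0..1  cooldown  (1B, 1-aligned); 1..8  -- padding (7B); 8..16  team  (8B, 8-aligned); 16..18  id  (2B, 2-aligned); 18..24  -- padding (6B); 24..32  target  (8B, 8-aligned); 32..34  hp  (2B, 2-aligned); 34..40  -- tail padding (6B); sizeof = 40, alignof = 8
0..4  vx  (4B, 4-aligned)
4..8  y  (4B, 4-aligned)
8..9  z  (1B, 1-aligned)
9..12  -- padding (3B)
12..52  vy  (40B, 4-aligned)
52..124  c  (72B, 4-aligned)
124..128  e  (4B, 4-aligned)
128..132  h  (4B, 4-aligned)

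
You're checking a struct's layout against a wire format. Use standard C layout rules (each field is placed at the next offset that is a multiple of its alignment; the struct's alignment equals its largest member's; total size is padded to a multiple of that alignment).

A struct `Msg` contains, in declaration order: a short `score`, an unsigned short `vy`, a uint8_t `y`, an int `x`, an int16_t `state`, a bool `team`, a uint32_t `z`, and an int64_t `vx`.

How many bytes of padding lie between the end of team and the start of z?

0..2  score  (2B, 2-aligned)
2..4  vy  (2B, 2-aligned)
4..5  y  (1B, 1-aligned)
5..8  -- padding (3B)
8..12  x  (4B, 4-aligned)
12..14  state  (2B, 2-aligned)
14..15  team  (1B, 1-aligned)
15..16  -- padding (1B)
16..20  z  (4B, 4-aligned)

1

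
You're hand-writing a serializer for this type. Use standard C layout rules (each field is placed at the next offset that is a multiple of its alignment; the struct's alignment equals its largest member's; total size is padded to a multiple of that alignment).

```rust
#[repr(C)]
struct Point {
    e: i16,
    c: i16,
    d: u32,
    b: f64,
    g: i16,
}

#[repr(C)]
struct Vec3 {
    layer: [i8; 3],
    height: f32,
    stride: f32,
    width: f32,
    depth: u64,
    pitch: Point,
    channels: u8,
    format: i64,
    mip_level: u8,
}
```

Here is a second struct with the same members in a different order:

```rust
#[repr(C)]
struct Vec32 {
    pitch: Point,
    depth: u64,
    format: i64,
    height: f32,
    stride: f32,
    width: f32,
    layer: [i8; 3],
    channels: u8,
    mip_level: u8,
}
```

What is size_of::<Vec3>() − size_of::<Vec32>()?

Point: e at 0 (size 2, align 2) → ends 2; c at 2 (size 2, align 2) → ends 4; d at 4 (size 4, align 4) → ends 8; b at 8 (size 8, align 8) → ends 16; g at 16 (size 2, align 2) → ends 18; tail pad 6 to reach multiple of 8; total 24 bytes, alignment 8
layer at 0 (size 3, align 1) → ends 3
pad 1 to align 4 for height
height at 4 (size 4, align 4) → ends 8
stride at 8 (size 4, align 4) → ends 12
width at 12 (size 4, align 4) → ends 16
depth at 16 (size 8, align 8) → ends 24
pitch at 24 (size 24, align 8) → ends 48
channels at 48 (size 1, align 1) → ends 49
pad 7 to align 8 for format
format at 56 (size 8, align 8) → ends 64
mip_level at 64 (size 1, align 1) → ends 65
tail pad 7 to reach multiple of 8
total 72 bytes, alignment 8
— Vec32 —
pitch at 0 (size 24, align 8) → ends 24
depth at 24 (size 8, align 8) → ends 32
format at 32 (size 8, align 8) → ends 40
height at 40 (size 4, align 4) → ends 44
stride at 44 (size 4, align 4) → ends 48
width at 48 (size 4, align 4) → ends 52
layer at 52 (size 3, align 1) → ends 55
channels at 55 (size 1, align 1) → ends 56
mip_level at 56 (size 1, align 1) → ends 57
tail pad 7 to reach multiple of 8
total 64 bytes, alignment 8
72 − 64 = 8

8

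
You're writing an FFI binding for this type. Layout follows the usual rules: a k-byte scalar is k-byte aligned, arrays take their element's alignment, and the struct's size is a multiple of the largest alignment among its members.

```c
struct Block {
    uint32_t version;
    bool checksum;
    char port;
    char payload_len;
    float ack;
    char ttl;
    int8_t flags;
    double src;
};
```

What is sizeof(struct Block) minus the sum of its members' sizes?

3

version at 0 (size 4, align 4) → ends 4
checksum at 4 (size 1, align 1) → ends 5
port at 5 (size 1, align 1) → ends 6
payload_len at 6 (size 1, align 1) → ends 7
pad 1 to align 4 for ack
ack at 8 (size 4, align 4) → ends 12
ttl at 12 (size 1, align 1) → ends 13
flags at 13 (size 1, align 1) → ends 14
pad 2 to align 8 for src
src at 16 (size 8, align 8) → ends 24
total 24 bytes, alignment 8
data bytes 21, size 24 → padding 3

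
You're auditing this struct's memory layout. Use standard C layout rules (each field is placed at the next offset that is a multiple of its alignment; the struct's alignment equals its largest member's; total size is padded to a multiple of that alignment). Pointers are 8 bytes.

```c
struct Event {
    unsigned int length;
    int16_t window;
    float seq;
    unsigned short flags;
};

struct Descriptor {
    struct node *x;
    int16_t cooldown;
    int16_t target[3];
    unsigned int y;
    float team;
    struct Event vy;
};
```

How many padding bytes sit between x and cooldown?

0

Event: length at 0 (size 4, align 4) → ends 4; window at 4 (size 2, align 2) → ends 6; pad 2 to align 4 for seq; seq at 8 (size 4, align 4) → ends 12; flags at 12 (size 2, align 2) → ends 14; tail pad 2 to reach multiple of 4; total 16 bytes, alignment 4
x at 0 (size 8, align 8) → ends 8
cooldown at 8 (size 2, align 2) → ends 10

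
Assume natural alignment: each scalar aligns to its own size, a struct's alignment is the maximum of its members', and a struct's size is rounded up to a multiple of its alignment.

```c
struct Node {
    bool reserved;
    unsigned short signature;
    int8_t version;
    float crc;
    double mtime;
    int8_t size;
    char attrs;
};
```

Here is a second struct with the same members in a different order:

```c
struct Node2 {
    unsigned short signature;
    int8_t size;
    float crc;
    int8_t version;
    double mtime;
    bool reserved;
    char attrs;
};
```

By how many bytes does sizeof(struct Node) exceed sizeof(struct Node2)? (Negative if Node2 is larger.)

0..1  reserved  (1B, 1-aligned)
1..2  -- padding (1B)
2..4  signature  (2B, 2-aligned)
4..5  version  (1B, 1-aligned)
5..8  -- padding (3B)
8..12  crc  (4B, 4-aligned)
12..16  -- padding (4B)
16..24  mtime  (8B, 8-aligned)
24..25  size  (1B, 1-aligned)
25..26  attrs  (1B, 1-aligned)
26..32  -- tail padding (6B)
sizeof = 32, alignof = 8
— Node2 —
0..2  signature  (2B, 2-aligned)
2..3  size  (1B, 1-aligned)
3..4  -- padding (1B)
4..8  crc  (4B, 4-aligned)
8..9  version  (1B, 1-aligned)
9..16  -- padding (7B)
16..24  mtime  (8B, 8-aligned)
24..25  reserved  (1B, 1-aligned)
25..26  attrs  (1B, 1-aligned)
26..32  -- tail padding (6B)
sizeof = 32, alignof = 8
32 − 32 = 0

0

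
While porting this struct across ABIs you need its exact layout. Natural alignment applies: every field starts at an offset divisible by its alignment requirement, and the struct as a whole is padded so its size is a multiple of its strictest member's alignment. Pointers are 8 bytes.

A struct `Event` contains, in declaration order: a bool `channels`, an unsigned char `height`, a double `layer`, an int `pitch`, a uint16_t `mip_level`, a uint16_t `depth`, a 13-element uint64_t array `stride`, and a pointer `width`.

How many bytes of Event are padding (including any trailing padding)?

6

@0: channels [1B, align 1] → 1
@1: height [1B, align 1] → 2
+6 pad (align 8)
@8: layer [8B, align 8] → 16
@16: pitch [4B, align 4] → 20
@20: mip_level [2B, align 2] → 22
@22: depth [2B, align 2] → 24
@24: stride [104B, align 8] → 128
@128: width [8B, align 8] → 136
size 136, align 8
data bytes 130, size 136 → padding 6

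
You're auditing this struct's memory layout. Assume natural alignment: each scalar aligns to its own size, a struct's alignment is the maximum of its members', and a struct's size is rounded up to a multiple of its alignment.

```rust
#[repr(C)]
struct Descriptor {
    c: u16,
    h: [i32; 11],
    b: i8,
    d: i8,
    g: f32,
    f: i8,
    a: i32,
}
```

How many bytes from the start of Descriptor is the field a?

60

0..2  c  (2B, 2-aligned)
2..4  -- padding (2B)
4..48  h  (44B, 4-aligned)
48..49  b  (1B, 1-aligned)
49..50  d  (1B, 1-aligned)
50..52  -- padding (2B)
52..56  g  (4B, 4-aligned)
56..57  f  (1B, 1-aligned)
57..60  -- padding (3B)
60..64  a  (4B, 4-aligned)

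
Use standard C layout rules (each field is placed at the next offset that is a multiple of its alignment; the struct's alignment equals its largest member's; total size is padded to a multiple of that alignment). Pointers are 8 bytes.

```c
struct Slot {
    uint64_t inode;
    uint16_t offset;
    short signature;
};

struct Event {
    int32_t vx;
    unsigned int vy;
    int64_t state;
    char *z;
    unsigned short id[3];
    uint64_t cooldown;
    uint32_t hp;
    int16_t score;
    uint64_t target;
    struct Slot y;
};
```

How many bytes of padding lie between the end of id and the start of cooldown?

Slot: 0..8  inode  (8B, 8-aligned); 8..10  offset  (2B, 2-aligned); 10..12  signature  (2B, 2-aligned); 12..16  -- tail padding (4B); sizeof = 16, alignof = 8
0..4  vx  (4B, 4-aligned)
4..8  vy  (4B, 4-aligned)
8..16  state  (8B, 8-aligned)
16..24  z  (8B, 8-aligned)
24..30  id  (6B, 2-aligned)
30..32  -- padding (2B)
32..40  cooldown  (8B, 8-aligned)

2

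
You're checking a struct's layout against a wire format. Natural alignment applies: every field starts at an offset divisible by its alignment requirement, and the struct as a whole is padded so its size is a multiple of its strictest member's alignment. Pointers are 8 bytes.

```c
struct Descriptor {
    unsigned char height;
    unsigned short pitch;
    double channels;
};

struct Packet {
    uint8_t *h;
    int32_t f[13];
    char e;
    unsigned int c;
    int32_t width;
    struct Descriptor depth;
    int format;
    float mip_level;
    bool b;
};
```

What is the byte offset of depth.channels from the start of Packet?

Descriptor: @0: height [1B, align 1] → 1; +1 pad (align 2); @2: pitch [2B, align 2] → 4; +4 pad (align 8); @8: channels [8B, align 8] → 16; size 16, align 8
@0: h [8B, align 8] → 8
@8: f [52B, align 4] → 60
@60: e [1B, align 1] → 61
+3 pad (align 4)
@64: c [4B, align 4] → 68
@68: width [4B, align 4] → 72
@72: depth [16B, align 8] → 88
within Descriptor: channels at 8
72 + 8 = 80

80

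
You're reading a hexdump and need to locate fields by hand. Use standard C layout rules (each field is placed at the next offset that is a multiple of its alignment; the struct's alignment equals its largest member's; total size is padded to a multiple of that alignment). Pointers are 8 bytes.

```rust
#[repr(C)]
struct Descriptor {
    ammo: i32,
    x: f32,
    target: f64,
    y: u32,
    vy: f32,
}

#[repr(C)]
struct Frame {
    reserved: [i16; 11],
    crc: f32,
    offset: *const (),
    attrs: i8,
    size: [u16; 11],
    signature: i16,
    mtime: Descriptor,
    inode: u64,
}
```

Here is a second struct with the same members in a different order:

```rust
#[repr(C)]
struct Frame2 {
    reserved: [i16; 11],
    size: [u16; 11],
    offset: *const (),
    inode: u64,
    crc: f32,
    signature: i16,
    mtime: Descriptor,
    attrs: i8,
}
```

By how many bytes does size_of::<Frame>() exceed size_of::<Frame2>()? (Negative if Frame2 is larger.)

Descriptor: @0: ammo [4B, align 4] → 4; @4: x [4B, align 4] → 8; @8: target [8B, align 8] → 16; @16: y [4B, align 4] → 20; @20: vy [4B, align 4] → 24; size 24, align 8
@0: reserved [22B, align 2] → 22
+2 pad (align 4)
@24: crc [4B, align 4] → 28
+4 pad (align 8)
@32: offset [8B, align 8] → 40
@40: attrs [1B, align 1] → 41
+1 pad (align 2)
@42: size [22B, align 2] → 64
@64: signature [2B, align 2] → 66
+6 pad (align 8)
@72: mtime [24B, align 8] → 96
@96: inode [8B, align 8] → 104
size 104, align 8
— Frame2 —
@0: reserved [22B, align 2] → 22
@22: size [22B, align 2] → 44
+4 pad (align 8)
@48: offset [8B, align 8] → 56
@56: inode [8B, align 8] → 64
@64: crc [4B, align 4] → 68
@68: signature [2B, align 2] → 70
+2 pad (align 8)
@72: mtime [24B, align 8] → 96
@96: attrs [1B, align 1] → 97
+7 tail pad (align 8)
size 104, align 8
104 − 104 = 0

0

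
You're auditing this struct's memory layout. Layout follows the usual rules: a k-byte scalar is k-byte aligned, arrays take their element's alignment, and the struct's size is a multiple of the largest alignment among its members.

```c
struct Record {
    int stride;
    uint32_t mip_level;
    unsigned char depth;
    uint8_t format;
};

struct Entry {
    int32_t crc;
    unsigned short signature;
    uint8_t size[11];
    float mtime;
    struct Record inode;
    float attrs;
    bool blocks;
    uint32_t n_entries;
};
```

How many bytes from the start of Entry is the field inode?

24

Record: @0: stride [4B, align 4] → 4; @4: mip_level [4B, align 4] → 8; @8: depth [1B, align 1] → 9; @9: format [1B, align 1] → 10; +2 tail pad (align 4); size 12, align 4
@0: crc [4B, align 4] → 4
@4: signature [2B, align 2] → 6
@6: size [11B, align 1] → 17
+3 pad (align 4)
@20: mtime [4B, align 4] → 24
@24: inode [12B, align 4] → 36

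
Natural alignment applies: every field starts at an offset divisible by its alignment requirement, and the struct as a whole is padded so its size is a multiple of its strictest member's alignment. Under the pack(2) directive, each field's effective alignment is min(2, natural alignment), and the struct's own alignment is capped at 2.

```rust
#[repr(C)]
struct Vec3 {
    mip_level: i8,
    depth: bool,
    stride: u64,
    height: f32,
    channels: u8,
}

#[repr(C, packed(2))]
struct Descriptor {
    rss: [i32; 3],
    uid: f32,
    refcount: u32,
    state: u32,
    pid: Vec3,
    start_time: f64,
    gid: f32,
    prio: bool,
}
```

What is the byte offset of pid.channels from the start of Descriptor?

Vec3: @0: mip_level [1B, align 1] → 1; @1: depth [1B, align 1] → 2; +6 pad (align 8); @8: stride [8B, align 8] → 16; @16: height [4B, align 4] → 20; @20: channels [1B, align 1] → 21; +3 tail pad (align 8); size 24, align 8
@0: rss [12B, align 2] → 12
@12: uid [4B, align 2] → 16
@16: refcount [4B, align 2] → 20
@20: state [4B, align 2] → 24
@24: pid [24B, align 2] → 48
within Vec3: channels at 20
24 + 20 = 44

44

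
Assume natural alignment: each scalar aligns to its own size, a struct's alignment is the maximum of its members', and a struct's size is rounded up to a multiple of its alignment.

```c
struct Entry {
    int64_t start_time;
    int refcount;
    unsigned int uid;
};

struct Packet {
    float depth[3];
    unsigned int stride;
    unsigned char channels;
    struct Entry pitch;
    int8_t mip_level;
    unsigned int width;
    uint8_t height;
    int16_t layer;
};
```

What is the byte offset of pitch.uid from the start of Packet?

Entry: start_time at 0 (size 8, align 8) → ends 8; refcount at 8 (size 4, align 4) → ends 12; uid at 12 (size 4, align 4) → ends 16; total 16 bytes, alignment 8
depth at 0 (size 12, align 4) → ends 12
stride at 12 (size 4, align 4) → ends 16
channels at 16 (size 1, align 1) → ends 17
pad 7 to align 8 for pitch
pitch at 24 (size 16, align 8) → ends 40
within Entry: uid at 12
24 + 12 = 36

36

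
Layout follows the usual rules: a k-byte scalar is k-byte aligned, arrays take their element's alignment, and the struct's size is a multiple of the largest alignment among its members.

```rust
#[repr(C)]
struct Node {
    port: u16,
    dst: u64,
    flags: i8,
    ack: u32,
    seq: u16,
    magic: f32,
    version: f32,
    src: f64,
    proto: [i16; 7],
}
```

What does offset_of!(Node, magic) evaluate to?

0..2  port  (2B, 2-aligned)
2..8  -- padding (6B)
8..16  dst  (8B, 8-aligned)
16..17  flags  (1B, 1-aligned)
17..20  -- padding (3B)
20..24  ack  (4B, 4-aligned)
24..26  seq  (2B, 2-aligned)
26..28  -- padding (2B)
28..32  magic  (4B, 4-aligned)

28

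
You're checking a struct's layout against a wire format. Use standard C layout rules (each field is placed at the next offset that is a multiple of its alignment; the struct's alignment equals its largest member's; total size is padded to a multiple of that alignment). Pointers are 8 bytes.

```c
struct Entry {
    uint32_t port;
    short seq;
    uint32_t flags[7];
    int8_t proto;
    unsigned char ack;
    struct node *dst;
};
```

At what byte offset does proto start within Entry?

36

0..4  port  (4B, 4-aligned)
4..6  seq  (2B, 2-aligned)
6..8  -- padding (2B)
8..36  flags  (28B, 4-aligned)
36..37  proto  (1B, 1-aligned)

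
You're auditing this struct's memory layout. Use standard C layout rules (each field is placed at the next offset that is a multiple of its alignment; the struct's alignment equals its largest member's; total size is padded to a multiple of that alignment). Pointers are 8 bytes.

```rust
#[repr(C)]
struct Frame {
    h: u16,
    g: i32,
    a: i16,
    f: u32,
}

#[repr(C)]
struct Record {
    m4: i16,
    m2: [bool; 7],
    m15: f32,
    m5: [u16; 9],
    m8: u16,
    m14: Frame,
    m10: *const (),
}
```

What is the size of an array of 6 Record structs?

384

Frame: h at 0 (size 2, align 2) → ends 2; pad 2 to align 4 for g; g at 4 (size 4, align 4) → ends 8; a at 8 (size 2, align 2) → ends 10; pad 2 to align 4 for f; f at 12 (size 4, align 4) → ends 16; total 16 bytes, alignment 4
m4 at 0 (size 2, align 2) → ends 2
m2 at 2 (size 7, align 1) → ends 9
pad 3 to align 4 for m15
m15 at 12 (size 4, align 4) → ends 16
m5 at 16 (size 18, align 2) → ends 34
m8 at 34 (size 2, align 2) → ends 36
m14 at 36 (size 16, align 4) → ends 52
pad 4 to align 8 for m10
m10 at 56 (size 8, align 8) → ends 64
total 64 bytes, alignment 8
array of 6: 6 × 64 = 384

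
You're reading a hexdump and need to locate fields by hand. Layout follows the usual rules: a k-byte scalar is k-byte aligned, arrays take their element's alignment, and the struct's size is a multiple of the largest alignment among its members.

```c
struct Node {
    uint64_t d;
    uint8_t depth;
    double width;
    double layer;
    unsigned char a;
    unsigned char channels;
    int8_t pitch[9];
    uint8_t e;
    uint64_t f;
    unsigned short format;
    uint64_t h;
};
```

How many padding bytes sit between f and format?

0

@0: d [8B, align 8] → 8
@8: depth [1B, align 1] → 9
+7 pad (align 8)
@16: width [8B, align 8] → 24
@24: layer [8B, align 8] → 32
@32: a [1B, align 1] → 33
@33: channels [1B, align 1] → 34
@34: pitch [9B, align 1] → 43
@43: e [1B, align 1] → 44
+4 pad (align 8)
@48: f [8B, align 8] → 56
@56: format [2B, align 2] → 58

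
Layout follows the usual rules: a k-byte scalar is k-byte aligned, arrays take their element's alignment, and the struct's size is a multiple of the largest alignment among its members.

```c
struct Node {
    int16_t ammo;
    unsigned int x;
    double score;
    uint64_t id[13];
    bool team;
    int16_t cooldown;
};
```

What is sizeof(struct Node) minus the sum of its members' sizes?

7

0..2  ammo  (2B, 2-aligned)
2..4  -- padding (2B)
4..8  x  (4B, 4-aligned)
8..16  score  (8B, 8-aligned)
16..120  id  (104B, 8-aligned)
120..121  team  (1B, 1-aligned)
121..122  -- padding (1B)
122..124  cooldown  (2B, 2-aligned)
124..128  -- tail padding (4B)
sizeof = 128, alignof = 8
data bytes 121, size 128 → padding 7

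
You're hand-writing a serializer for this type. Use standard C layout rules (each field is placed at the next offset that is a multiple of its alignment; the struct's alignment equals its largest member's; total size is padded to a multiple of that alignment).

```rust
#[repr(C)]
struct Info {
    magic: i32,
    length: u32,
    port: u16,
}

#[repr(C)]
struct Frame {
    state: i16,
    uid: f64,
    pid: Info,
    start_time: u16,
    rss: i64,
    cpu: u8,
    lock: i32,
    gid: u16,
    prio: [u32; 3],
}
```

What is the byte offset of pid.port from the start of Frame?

Info: 0..4  magic  (4B, 4-aligned); 4..8  length  (4B, 4-aligned); 8..10  port  (2B, 2-aligned); 10..12  -- tail padding (2B); sizeof = 12, alignof = 4
0..2  state  (2B, 2-aligned)
2..8  -- padding (6B)
8..16  uid  (8B, 8-aligned)
16..28  pid  (12B, 4-aligned)
within Info: port at 8
16 + 8 = 24

24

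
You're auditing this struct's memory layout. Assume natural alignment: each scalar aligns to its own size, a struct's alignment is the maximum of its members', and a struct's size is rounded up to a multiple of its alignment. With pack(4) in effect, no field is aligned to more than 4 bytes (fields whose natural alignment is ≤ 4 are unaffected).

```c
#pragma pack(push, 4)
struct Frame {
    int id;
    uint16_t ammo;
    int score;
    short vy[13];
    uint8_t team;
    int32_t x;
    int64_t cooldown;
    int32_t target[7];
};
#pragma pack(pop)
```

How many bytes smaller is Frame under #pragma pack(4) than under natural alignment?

natural layout:
  @0: id [4B, align 4] → 4
  @4: ammo [2B, align 2] → 6
  +2 pad (align 4)
  @8: score [4B, align 4] → 12
  @12: vy [26B, align 2] → 38
  @38: team [1B, align 1] → 39
  +1 pad (align 4)
  @40: x [4B, align 4] → 44
  +4 pad (align 8)
  @48: cooldown [8B, align 8] → 56
  @56: target [28B, align 4] → 84
  +4 tail pad (align 8)
  size 88, align 8
packed(4) layout:
  @0: id [4B, align 4] → 4
  @4: ammo [2B, align 2] → 6
  +2 pad (align 4)
  @8: score [4B, align 4] → 12
  @12: vy [26B, align 2] → 38
  @38: team [1B, align 1] → 39
  +1 pad (align 4)
  @40: x [4B, align 4] → 44
  @44: cooldown [8B, align 4] → 52
  @52: target [28B, align 4] → 80
  size 80, align 4
88 − 80 = 8

8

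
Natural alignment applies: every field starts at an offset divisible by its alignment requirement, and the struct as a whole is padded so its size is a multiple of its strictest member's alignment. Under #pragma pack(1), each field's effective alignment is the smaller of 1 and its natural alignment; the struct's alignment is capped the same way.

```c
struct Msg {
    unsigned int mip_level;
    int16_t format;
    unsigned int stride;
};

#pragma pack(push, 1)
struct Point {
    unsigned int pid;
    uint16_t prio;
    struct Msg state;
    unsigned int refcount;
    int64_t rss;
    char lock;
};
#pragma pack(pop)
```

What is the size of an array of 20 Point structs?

620

Msg: mip_level at 0 (size 4, align 4) → ends 4; format at 4 (size 2, align 2) → ends 6; pad 2 to align 4 for stride; stride at 8 (size 4, align 4) → ends 12; total 12 bytes, alignment 4
pid at 0 (size 4, align 1) → ends 4
prio at 4 (size 2, align 1) → ends 6
state at 6 (size 12, align 1) → ends 18
refcount at 18 (size 4, align 1) → ends 22
rss at 22 (size 8, align 1) → ends 30
lock at 30 (size 1, align 1) → ends 31
total 31 bytes, alignment 1
array of 20: 20 × 31 = 620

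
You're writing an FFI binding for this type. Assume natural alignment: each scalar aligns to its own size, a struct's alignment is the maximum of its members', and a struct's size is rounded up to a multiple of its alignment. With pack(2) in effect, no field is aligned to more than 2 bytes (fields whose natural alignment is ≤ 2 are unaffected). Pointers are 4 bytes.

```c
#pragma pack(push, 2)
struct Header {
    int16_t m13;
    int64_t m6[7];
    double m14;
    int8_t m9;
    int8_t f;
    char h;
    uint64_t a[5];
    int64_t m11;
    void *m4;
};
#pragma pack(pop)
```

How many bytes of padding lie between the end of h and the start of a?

@0: m13 [2B, align 2] → 2
@2: m6 [56B, align 2] → 58
@58: m14 [8B, align 2] → 66
@66: m9 [1B, align 1] → 67
@67: f [1B, align 1] → 68
@68: h [1B, align 1] → 69
+1 pad (align 2)
@70: a [40B, align 2] → 110

1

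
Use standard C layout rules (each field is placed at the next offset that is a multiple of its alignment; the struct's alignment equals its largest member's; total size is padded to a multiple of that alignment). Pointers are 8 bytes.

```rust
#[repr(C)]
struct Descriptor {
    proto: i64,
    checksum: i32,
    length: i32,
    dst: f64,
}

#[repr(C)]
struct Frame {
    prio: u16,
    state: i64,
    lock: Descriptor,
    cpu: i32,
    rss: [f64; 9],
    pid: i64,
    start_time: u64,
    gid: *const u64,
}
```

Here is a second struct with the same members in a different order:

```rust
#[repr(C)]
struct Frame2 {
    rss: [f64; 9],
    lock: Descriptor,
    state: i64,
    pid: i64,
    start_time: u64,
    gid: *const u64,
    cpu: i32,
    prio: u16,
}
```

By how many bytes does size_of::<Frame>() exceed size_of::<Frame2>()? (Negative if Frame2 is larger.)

8

Descriptor: @0: proto [8B, align 8] → 8; @8: checksum [4B, align 4] → 12; @12: length [4B, align 4] → 16; @16: dst [8B, align 8] → 24; size 24, align 8
@0: prio [2B, align 2] → 2
+6 pad (align 8)
@8: state [8B, align 8] → 16
@16: lock [24B, align 8] → 40
@40: cpu [4B, align 4] → 44
+4 pad (align 8)
@48: rss [72B, align 8] → 120
@120: pid [8B, align 8] → 128
@128: start_time [8B, align 8] → 136
@136: gid [8B, align 8] → 144
size 144, align 8
— Frame2 —
@0: rss [72B, align 8] → 72
@72: lock [24B, align 8] → 96
@96: state [8B, align 8] → 104
@104: pid [8B, align 8] → 112
@112: start_time [8B, align 8] → 120
@120: gid [8B, align 8] → 128
@128: cpu [4B, align 4] → 132
@132: prio [2B, align 2] → 134
+2 tail pad (align 8)
size 136, align 8
144 − 136 = 8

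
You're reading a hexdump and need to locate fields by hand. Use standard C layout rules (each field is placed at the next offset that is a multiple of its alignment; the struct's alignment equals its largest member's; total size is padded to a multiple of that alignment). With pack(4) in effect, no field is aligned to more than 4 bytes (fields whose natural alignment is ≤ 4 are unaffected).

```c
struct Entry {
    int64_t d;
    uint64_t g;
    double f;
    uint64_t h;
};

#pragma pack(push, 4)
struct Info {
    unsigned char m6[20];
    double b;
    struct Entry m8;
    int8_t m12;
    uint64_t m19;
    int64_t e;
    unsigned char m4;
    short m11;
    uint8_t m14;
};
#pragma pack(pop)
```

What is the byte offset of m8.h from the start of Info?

52

Entry: 0..8  d  (8B, 8-aligned); 8..16  g  (8B, 8-aligned); 16..24  f  (8B, 8-aligned); 24..32  h  (8B, 8-aligned); sizeof = 32, alignof = 8
0..20  m6  (20B, 1-aligned)
20..28  b  (8B, 4-aligned)
28..60  m8  (32B, 4-aligned)
within Entry: h at 24
28 + 24 = 52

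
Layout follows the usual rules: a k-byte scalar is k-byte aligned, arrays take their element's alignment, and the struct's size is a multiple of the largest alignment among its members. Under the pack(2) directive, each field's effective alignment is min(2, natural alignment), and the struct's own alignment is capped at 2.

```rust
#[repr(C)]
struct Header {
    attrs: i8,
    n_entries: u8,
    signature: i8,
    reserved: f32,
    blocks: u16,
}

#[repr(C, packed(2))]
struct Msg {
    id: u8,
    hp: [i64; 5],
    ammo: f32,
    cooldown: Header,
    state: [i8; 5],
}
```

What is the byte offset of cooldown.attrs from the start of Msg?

Header: attrs at 0 (size 1, align 1) → ends 1; n_entries at 1 (size 1, align 1) → ends 2; signature at 2 (size 1, align 1) → ends 3; pad 1 to align 4 for reserved; reserved at 4 (size 4, align 4) → ends 8; blocks at 8 (size 2, align 2) → ends 10; tail pad 2 to reach multiple of 4; total 12 bytes, alignment 4
id at 0 (size 1, align 1) → ends 1
pad 1 to align 2 for hp
hp at 2 (size 40, align 2) → ends 42
ammo at 42 (size 4, align 2) → ends 46
cooldown at 46 (size 12, align 2) → ends 58
within Header: attrs at 0
46 + 0 = 46

46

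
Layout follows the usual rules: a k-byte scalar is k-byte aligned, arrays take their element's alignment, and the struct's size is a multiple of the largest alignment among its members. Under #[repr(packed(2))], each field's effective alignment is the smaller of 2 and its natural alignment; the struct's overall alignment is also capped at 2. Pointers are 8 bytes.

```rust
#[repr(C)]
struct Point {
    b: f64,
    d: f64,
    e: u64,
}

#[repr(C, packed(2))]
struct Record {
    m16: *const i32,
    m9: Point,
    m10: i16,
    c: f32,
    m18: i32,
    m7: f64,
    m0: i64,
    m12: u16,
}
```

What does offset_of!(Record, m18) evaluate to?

38

Point: 0..8  b  (8B, 8-aligned); 8..16  d  (8B, 8-aligned); 16..24  e  (8B, 8-aligned); sizeof = 24, alignof = 8
0..8  m16  (8B, 2-aligned)
8..32  m9  (24B, 2-aligned)
32..34  m10  (2B, 2-aligned)
34..38  c  (4B, 2-aligned)
38..42  m18  (4B, 2-aligned)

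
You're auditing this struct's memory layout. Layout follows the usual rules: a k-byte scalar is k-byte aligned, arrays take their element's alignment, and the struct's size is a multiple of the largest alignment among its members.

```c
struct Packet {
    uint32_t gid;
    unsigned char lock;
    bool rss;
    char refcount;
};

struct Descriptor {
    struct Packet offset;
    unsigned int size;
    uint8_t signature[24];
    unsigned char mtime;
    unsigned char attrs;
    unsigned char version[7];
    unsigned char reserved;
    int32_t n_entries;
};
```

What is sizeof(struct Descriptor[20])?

1040

Packet: gid at 0 (size 4, align 4) → ends 4; lock at 4 (size 1, align 1) → ends 5; rss at 5 (size 1, align 1) → ends 6; refcount at 6 (size 1, align 1) → ends 7; tail pad 1 to reach multiple of 4; total 8 bytes, alignment 4
offset at 0 (size 8, align 4) → ends 8
size at 8 (size 4, align 4) → ends 12
signature at 12 (size 24, align 1) → ends 36
mtime at 36 (size 1, align 1) → ends 37
attrs at 37 (size 1, align 1) → ends 38
version at 38 (size 7, align 1) → ends 45
reserved at 45 (size 1, align 1) → ends 46
pad 2 to align 4 for n_entries
n_entries at 48 (size 4, align 4) → ends 52
total 52 bytes, alignment 4
array of 20: 20 × 52 = 1040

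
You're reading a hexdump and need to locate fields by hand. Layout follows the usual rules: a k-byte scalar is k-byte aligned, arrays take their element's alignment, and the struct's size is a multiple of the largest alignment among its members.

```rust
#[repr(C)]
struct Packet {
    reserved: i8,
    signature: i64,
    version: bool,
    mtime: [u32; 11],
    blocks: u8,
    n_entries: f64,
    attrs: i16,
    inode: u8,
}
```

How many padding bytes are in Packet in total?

reserved at 0 (size 1, align 1) → ends 1
pad 7 to align 8 for signature
signature at 8 (size 8, align 8) → ends 16
version at 16 (size 1, align 1) → ends 17
pad 3 to align 4 for mtime
mtime at 20 (size 44, align 4) → ends 64
blocks at 64 (size 1, align 1) → ends 65
pad 7 to align 8 for n_entries
n_entries at 72 (size 8, align 8) → ends 80
attrs at 80 (size 2, align 2) → ends 82
inode at 82 (size 1, align 1) → ends 83
tail pad 5 to reach multiple of 8
total 88 bytes, alignment 8
data bytes 66, size 88 → padding 22

22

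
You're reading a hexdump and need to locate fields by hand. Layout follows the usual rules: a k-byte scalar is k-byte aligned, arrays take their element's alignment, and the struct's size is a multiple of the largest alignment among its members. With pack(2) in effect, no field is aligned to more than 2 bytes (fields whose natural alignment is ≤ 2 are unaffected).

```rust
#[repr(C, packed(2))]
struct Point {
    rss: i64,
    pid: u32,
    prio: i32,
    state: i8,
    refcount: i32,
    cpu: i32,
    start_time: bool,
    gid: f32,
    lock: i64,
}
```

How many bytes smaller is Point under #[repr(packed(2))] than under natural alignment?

8

natural layout:
  rss at 0 (size 8, align 8) → ends 8
  pid at 8 (size 4, align 4) → ends 12
  prio at 12 (size 4, align 4) → ends 16
  state at 16 (size 1, align 1) → ends 17
  pad 3 to align 4 for refcount
  refcount at 20 (size 4, align 4) → ends 24
  cpu at 24 (size 4, align 4) → ends 28
  start_time at 28 (size 1, align 1) → ends 29
  pad 3 to align 4 for gid
  gid at 32 (size 4, align 4) → ends 36
  pad 4 to align 8 for lock
  lock at 40 (size 8, align 8) → ends 48
  total 48 bytes, alignment 8
packed(2) layout:
  rss at 0 (size 8, align 2) → ends 8
  pid at 8 (size 4, align 2) → ends 12
  prio at 12 (size 4, align 2) → ends 16
  state at 16 (size 1, align 1) → ends 17
  pad 1 to align 2 for refcount
  refcount at 18 (size 4, align 2) → ends 22
  cpu at 22 (size 4, align 2) → ends 26
  start_time at 26 (size 1, align 1) → ends 27
  pad 1 to align 2 for gid
  gid at 28 (size 4, align 2) → ends 32
  lock at 32 (size 8, align 2) → ends 40
  total 40 bytes, alignment 2
48 − 40 = 8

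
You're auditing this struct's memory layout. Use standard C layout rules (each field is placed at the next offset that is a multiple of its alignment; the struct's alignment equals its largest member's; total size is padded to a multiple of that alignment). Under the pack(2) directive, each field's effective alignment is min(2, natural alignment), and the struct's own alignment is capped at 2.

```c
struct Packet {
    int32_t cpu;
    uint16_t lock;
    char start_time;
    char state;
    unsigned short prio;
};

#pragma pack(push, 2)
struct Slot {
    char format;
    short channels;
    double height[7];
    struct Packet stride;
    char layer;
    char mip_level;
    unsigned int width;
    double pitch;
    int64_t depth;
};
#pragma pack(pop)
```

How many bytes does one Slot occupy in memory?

Packet: cpu at 0 (size 4, align 4) → ends 4; lock at 4 (size 2, align 2) → ends 6; start_time at 6 (size 1, align 1) → ends 7; state at 7 (size 1, align 1) → ends 8; prio at 8 (size 2, align 2) → ends 10; tail pad 2 to reach multiple of 4; total 12 bytes, alignment 4
format at 0 (size 1, align 1) → ends 1
pad 1 to align 2 for channels
channels at 2 (size 2, align 2) → ends 4
height at 4 (size 56, align 2) → ends 60
stride at 60 (size 12, align 2) → ends 72
layer at 72 (size 1, align 1) → ends 73
mip_level at 73 (size 1, align 1) → ends 74
width at 74 (size 4, align 2) → ends 78
pitch at 78 (size 8, align 2) → ends 86
depth at 86 (size 8, align 2) → ends 94
total 94 bytes, alignment 2

94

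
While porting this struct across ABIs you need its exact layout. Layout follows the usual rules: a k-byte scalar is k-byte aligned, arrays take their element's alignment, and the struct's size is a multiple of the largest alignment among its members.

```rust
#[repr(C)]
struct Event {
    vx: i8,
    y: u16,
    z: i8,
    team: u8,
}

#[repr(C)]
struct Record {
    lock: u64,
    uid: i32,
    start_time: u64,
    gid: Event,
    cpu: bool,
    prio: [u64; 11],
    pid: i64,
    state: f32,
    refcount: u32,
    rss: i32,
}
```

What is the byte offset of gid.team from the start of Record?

29

Event: 0..1  vx  (1B, 1-aligned); 1..2  -- padding (1B); 2..4  y  (2B, 2-aligned); 4..5  z  (1B, 1-aligned); 5..6  team  (1B, 1-aligned); sizeof = 6, alignof = 2
0..8  lock  (8B, 8-aligned)
8..12  uid  (4B, 4-aligned)
12..16  -- padding (4B)
16..24  start_time  (8B, 8-aligned)
24..30  gid  (6B, 2-aligned)
within Event: team at 5
24 + 5 = 29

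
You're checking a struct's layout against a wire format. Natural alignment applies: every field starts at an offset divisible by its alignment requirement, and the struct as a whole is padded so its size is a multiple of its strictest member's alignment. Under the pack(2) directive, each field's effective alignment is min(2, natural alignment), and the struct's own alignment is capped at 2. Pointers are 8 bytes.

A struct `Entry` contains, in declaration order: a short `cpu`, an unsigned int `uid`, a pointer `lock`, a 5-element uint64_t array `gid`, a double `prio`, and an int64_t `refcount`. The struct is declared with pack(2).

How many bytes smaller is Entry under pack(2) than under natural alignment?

2

natural layout:
  cpu at 0 (size 2, align 2) → ends 2
  pad 2 to align 4 for uid
  uid at 4 (size 4, align 4) → ends 8
  lock at 8 (size 8, align 8) → ends 16
  gid at 16 (size 40, align 8) → ends 56
  prio at 56 (size 8, align 8) → ends 64
  refcount at 64 (size 8, align 8) → ends 72
  total 72 bytes, alignment 8
packed(2) layout:
  cpu at 0 (size 2, align 2) → ends 2
  uid at 2 (size 4, align 2) → ends 6
  lock at 6 (size 8, align 2) → ends 14
  gid at 14 (size 40, align 2) → ends 54
  prio at 54 (size 8, align 2) → ends 62
  refcount at 62 (size 8, align 2) → ends 70
  total 70 bytes, alignment 2
72 − 70 = 2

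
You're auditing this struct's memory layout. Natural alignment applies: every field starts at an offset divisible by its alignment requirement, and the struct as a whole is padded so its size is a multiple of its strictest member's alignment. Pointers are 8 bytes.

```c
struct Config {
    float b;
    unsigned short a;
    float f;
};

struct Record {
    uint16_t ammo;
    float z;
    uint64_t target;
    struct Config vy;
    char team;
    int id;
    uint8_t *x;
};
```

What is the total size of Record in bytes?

Config: @0: b [4B, align 4] → 4; @4: a [2B, align 2] → 6; +2 pad (align 4); @8: f [4B, align 4] → 12; size 12, align 4
@0: ammo [2B, align 2] → 2
+2 pad (align 4)
@4: z [4B, align 4] → 8
@8: target [8B, align 8] → 16
@16: vy [12B, align 4] → 28
@28: team [1B, align 1] → 29
+3 pad (align 4)
@32: id [4B, align 4] → 36
+4 pad (align 8)
@40: x [8B, align 8] → 48
size 48, align 8

48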